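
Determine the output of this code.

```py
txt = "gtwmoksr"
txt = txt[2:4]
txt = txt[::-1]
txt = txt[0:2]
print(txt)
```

slice [2:4] → 'wm'
reverse → 'mw'
slice [0:2] → 'mw'

mw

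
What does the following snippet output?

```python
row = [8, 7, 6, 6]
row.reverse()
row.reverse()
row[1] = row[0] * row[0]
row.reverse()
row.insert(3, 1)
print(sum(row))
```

85

reverse → [6, 6, 7, 8]
reverse → [8, 7, 6, 6]
row[1] = row[0]*row[0] = 8*8 = 64 → [8, 64, 6, 6]
reverse → [6, 6, 64, 8]
insert 1 at 3 → [6, 6, 64, 1, 8]
sum = 85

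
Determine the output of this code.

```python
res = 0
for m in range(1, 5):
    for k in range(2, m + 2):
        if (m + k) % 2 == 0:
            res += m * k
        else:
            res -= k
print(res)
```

18

m=1,k=2: odd sum, res = 0-2 = -2
m=2,k=2: even sum, res = (-2)+4 = 2
m=2,k=3: odd sum, res = 2-3 = -1
m=3,k=2: odd sum, res = (-1)-2 = -3
m=3,k=3: even sum, res = (-3)+9 = 6
m=3,k=4: odd sum, res = 6-4 = 2
m=4,k=2: even sum, res = 2+8 = 10
m=4,k=3: odd sum, res = 10-3 = 7
m=4,k=4: even sum, res = 7+16 = 23
m=4,k=5: odd sum, res = 23-5 = 18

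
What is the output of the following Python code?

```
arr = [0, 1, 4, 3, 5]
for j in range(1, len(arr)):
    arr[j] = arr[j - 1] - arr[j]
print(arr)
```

j=1: arr[1] = 0-1 = -1 → [0, -1, 4, 3, 5]
j=2: arr[2] = (-1)-4 = -5 → [0, -1, -5, 3, 5]
j=3: arr[3] = (-5)-3 = -8 → [0, -1, -5, -8, 5]
j=4: arr[4] = (-8)-5 = -13 → [0, -1, -5, -8, -13]

[0, -1, -5, -8, -13]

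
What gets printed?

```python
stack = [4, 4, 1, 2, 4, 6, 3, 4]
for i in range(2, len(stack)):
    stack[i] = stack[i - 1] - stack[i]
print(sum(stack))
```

-28

i=2: stack[2] = 4-1 = 3 → [4, 4, 3, 2, 4, 6, 3, 4]
i=3: stack[3] = 3-2 = 1 → [4, 4, 3, 1, 4, 6, 3, 4]
i=4: stack[4] = 1-4 = -3 → [4, 4, 3, 1, -3, 6, 3, 4]
i=5: stack[5] = (-3)-6 = -9 → [4, 4, 3, 1, -3, -9, 3, 4]
i=6: stack[6] = (-9)-3 = -12 → [4, 4, 3, 1, -3, -9, -12, 4]
i=7: stack[7] = (-12)-4 = -16 → [4, 4, 3, 1, -3, -9, -12, -16]
sum = -28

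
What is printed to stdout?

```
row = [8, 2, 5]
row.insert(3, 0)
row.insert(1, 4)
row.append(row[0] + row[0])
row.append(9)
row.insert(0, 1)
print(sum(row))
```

insert 0 at 3 → [8, 2, 5, 0]
insert 4 at 1 → [8, 4, 2, 5, 0]
append row[0]+row[0] = 8+8 = 16 → [8, 4, 2, 5, 0, 16]
append 9 → [8, 4, 2, 5, 0, 16, 9]
insert 1 at 0 → [1, 8, 4, 2, 5, 0, 16, 9]
sum = 45

45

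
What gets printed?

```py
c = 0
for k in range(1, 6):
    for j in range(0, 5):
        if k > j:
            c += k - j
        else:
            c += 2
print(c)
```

k=1,j=0: 1>0, c = 0+1 = 1
k=1,j=1: not 1>1, c = 1+2 = 3
k=1,j=2: not 1>2, c = 3+2 = 5
k=1,j=3: not 1>3, c = 5+2 = 7
k=1,j=4: not 1>4, c = 7+2 = 9
k=2,j=0: 2>0, c = 9+2 = 11
k=2,j=1: 2>1, c = 11+1 = 12
k=2,j=2: not 2>2, c = 12+2 = 14
k=2,j=3: not 2>3, c = 14+2 = 16
k=2,j=4: not 2>4, c = 16+2 = 18
k=3,j=0: 3>0, c = 18+3 = 21
k=3,j=1: 3>1, c = 21+2 = 23
k=3,j=2: 3>2, c = 23+1 = 24
k=3,j=3: not 3>3, c = 24+2 = 26
k=3,j=4: not 3>4, c = 26+2 = 28
k=4,j=0: 4>0, c = 28+4 = 32
k=4,j=1: 4>1, c = 32+3 = 35
k=4,j=2: 4>2, c = 35+2 = 37
k=4,j=3: 4>3, c = 37+1 = 38
k=4,j=4: not 4>4, c = 38+2 = 40
k=5,j=0: 5>0, c = 40+5 = 45
k=5,j=1: 5>1, c = 45+4 = 49
k=5,j=2: 5>2, c = 49+3 = 52
k=5,j=3: 5>3, c = 52+2 = 54
k=5,j=4: 5>4, c = 54+1 = 55

55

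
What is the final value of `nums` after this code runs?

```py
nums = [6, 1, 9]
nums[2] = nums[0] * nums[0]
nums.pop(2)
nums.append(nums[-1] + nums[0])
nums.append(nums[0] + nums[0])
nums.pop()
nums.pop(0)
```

[1, 7]

nums[2] = nums[0]*nums[0] = 6*6 = 36 → [6, 1, 36]
pop(2) removes 36 → [6, 1]
append nums[-1]+nums[0] = 1+6 = 7 → [6, 1, 7]
append nums[0]+nums[0] = 6+6 = 12 → [6, 1, 7, 12]
pop() removes 12 → [6, 1, 7]
pop(0) removes 6 → [1, 7]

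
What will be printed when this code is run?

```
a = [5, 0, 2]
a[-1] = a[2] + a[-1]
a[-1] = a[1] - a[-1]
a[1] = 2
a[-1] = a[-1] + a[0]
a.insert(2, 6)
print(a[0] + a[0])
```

a[-1] = a[2]+a[-1] = 2+2 = 4 → [5, 0, 4]
a[-1] = a[1]-a[-1] = 0-4 = -4 → [5, 0, -4]
a[1] = 2 → [5, 2, -4]
a[-1] = a[-1]+a[0] = (-4)+5 = 1 → [5, 2, 1]
insert 6 at 2 → [5, 2, 6, 1]
a[0]+a[0] = 5+5 = 10

10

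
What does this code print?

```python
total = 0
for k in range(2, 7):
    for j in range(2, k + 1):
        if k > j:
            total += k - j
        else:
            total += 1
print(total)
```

25

k=2,j=2: not 2>2, total = 0+1 = 1
k=3,j=2: 3>2, total = 1+1 = 2
k=3,j=3: not 3>3, total = 2+1 = 3
k=4,j=2: 4>2, total = 3+2 = 5
k=4,j=3: 4>3, total = 5+1 = 6
k=4,j=4: not 4>4, total = 6+1 = 7
k=5,j=2: 5>2, total = 7+3 = 10
k=5,j=3: 5>3, total = 10+2 = 12
k=5,j=4: 5>4, total = 12+1 = 13
k=5,j=5: not 5>5, total = 13+1 = 14
k=6,j=2: 6>2, total = 14+4 = 18
k=6,j=3: 6>3, total = 18+3 = 21
k=6,j=4: 6>4, total = 21+2 = 23
k=6,j=5: 6>5, total = 23+1 = 24
k=6,j=6: not 6>6, total = 24+1 = 25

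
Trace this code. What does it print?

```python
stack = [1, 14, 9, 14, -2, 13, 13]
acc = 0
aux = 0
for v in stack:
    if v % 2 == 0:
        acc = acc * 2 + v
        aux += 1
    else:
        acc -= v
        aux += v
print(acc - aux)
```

-27

v=1: not even, acc = 0-1 = -1; aux=1
v=14: even, acc = (-1)*2+14 = 12; aux=2
v=9: not even, acc = 12-9 = 3; aux=11
v=14: even, acc = 3*2+14 = 20; aux=12
v=-2: even, acc = 20*2+(-2) = 38; aux=13
v=13: not even, acc = 38-13 = 25; aux=26
v=13: not even, acc = 25-13 = 12; aux=39
acc-aux = 12-39 = -27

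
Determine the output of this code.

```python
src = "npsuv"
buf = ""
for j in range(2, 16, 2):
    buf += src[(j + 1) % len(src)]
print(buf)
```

j=2: add src[3]='u' → 'u'
j=4: add src[0]='n' → 'un'
j=6: add src[2]='s' → 'uns'
j=8: add src[4]='v' → 'unsv'
j=10: add src[1]='p' → 'unsvp'
j=12: add src[3]='u' → 'unsvpu'
j=14: add src[0]='n' → 'unsvpun'

unsvpun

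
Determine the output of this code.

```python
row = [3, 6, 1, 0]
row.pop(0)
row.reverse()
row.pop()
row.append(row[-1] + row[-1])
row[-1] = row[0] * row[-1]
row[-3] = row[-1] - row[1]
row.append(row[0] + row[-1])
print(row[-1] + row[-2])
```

pop(0) removes 3 → [6, 1, 0]
reverse → [0, 1, 6]
pop() removes 6 → [0, 1]
append row[-1]+row[-1] = 1+1 = 2 → [0, 1, 2]
row[-1] = row[0]*row[-1] = 0*2 = 0 → [0, 1, 0]
row[-3] = row[-1]-row[1] = 0-1 = -1 → [-1, 1, 0]
append row[0]+row[-1] = (-1)+0 = -1 → [-1, 1, 0, -1]
row[-1]+row[-2] = (-1)+0 = -1

-1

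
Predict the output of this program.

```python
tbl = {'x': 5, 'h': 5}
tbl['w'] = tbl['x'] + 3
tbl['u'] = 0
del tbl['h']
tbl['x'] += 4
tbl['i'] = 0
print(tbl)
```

tbl['w'] = tbl['x']+3 = 8 → {'x': 5, 'h': 5, 'w': 8}
tbl['u'] = 0 → {'x': 5, 'h': 5, 'w': 8, 'u': 0}
del 'h' → {'x': 5, 'w': 8, 'u': 0}
tbl['x'] = 5+4 = 9 → {'x': 9, 'w': 8, 'u': 0}
tbl['i'] = 0 → {'x': 9, 'w': 8, 'u': 0, 'i': 0}

{'x': 9, 'w': 8, 'u': 0, 'i': 0}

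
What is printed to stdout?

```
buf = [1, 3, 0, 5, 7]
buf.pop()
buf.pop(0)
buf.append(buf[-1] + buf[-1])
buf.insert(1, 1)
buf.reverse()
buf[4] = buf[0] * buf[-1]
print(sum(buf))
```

pop() removes 7 → [1, 3, 0, 5]
pop(0) removes 1 → [3, 0, 5]
append buf[-1]+buf[-1] = 5+5 = 10 → [3, 0, 5, 10]
insert 1 at 1 → [3, 1, 0, 5, 10]
reverse → [10, 5, 0, 1, 3]
buf[4] = buf[0]*buf[-1] = 10*3 = 30 → [10, 5, 0, 1, 30]
sum = 46

46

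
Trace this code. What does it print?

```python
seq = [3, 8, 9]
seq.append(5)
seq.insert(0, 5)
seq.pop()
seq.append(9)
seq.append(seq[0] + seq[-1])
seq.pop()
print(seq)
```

append 5 → [3, 8, 9, 5]
insert 5 at 0 → [5, 3, 8, 9, 5]
pop() removes 5 → [5, 3, 8, 9]
append 9 → [5, 3, 8, 9, 9]
append seq[0]+seq[-1] = 5+9 = 14 → [5, 3, 8, 9, 9, 14]
pop() removes 14 → [5, 3, 8, 9, 9]

[5, 3, 8, 9, 9]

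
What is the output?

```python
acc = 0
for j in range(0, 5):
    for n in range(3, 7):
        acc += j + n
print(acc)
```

j=0,n=3: acc = 0+3 = 3
j=0,n=4: acc = 3+4 = 7
j=0,n=5: acc = 7+5 = 12
j=0,n=6: acc = 12+6 = 18
j=1,n=3: acc = 18+4 = 22
j=1,n=4: acc = 22+5 = 27
j=1,n=5: acc = 27+6 = 33
j=1,n=6: acc = 33+7 = 40
j=2,n=3: acc = 40+5 = 45
j=2,n=4: acc = 45+6 = 51
j=2,n=5: acc = 51+7 = 58
j=2,n=6: acc = 58+8 = 66
j=3,n=3: acc = 66+6 = 72
j=3,n=4: acc = 72+7 = 79
j=3,n=5: acc = 79+8 = 87
j=3,n=6: acc = 87+9 = 96
j=4,n=3: acc = 96+7 = 103
j=4,n=4: acc = 103+8 = 111
j=4,n=5: acc = 111+9 = 120
j=4,n=6: acc = 120+10 = 130

130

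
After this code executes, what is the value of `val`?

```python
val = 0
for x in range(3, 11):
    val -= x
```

-52

x=3: val = 0-3 = -3
x=4: val = (-3)-4 = -7
x=5: val = (-7)-5 = -12
x=6: val = (-12)-6 = -18
x=7: val = (-18)-7 = -25
x=8: val = (-25)-8 = -33
x=9: val = (-33)-9 = -42
x=10: val = (-42)-10 = -52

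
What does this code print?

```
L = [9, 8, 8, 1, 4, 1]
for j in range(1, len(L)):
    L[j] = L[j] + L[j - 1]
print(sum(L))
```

j=1: L[1] = 8+9 = 17 → [9, 17, 8, 1, 4, 1]
j=2: L[2] = 8+17 = 25 → [9, 17, 25, 1, 4, 1]
j=3: L[3] = 1+25 = 26 → [9, 17, 25, 26, 4, 1]
j=4: L[4] = 4+26 = 30 → [9, 17, 25, 26, 30, 1]
j=5: L[5] = 1+30 = 31 → [9, 17, 25, 26, 30, 31]
sum = 138

138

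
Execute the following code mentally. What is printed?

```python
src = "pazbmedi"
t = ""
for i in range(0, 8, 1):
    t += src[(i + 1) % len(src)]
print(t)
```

i=0: add src[1]='a' → 'a'
i=1: add src[2]='z' → 'az'
i=2: add src[3]='b' → 'azb'
i=3: add src[4]='m' → 'azbm'
i=4: add src[5]='e' → 'azbme'
i=5: add src[6]='d' → 'azbmed'
i=6: add src[7]='i' → 'azbmedi'
i=7: add src[0]='p' → 'azbmedip'

azbmedip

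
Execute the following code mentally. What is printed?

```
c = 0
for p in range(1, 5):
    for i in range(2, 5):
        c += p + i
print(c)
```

66

p=1,i=2: c = 0+3 = 3
p=1,i=3: c = 3+4 = 7
p=1,i=4: c = 7+5 = 12
p=2,i=2: c = 12+4 = 16
p=2,i=3: c = 16+5 = 21
p=2,i=4: c = 21+6 = 27
p=3,i=2: c = 27+5 = 32
p=3,i=3: c = 32+6 = 38
p=3,i=4: c = 38+7 = 45
p=4,i=2: c = 45+6 = 51
p=4,i=3: c = 51+7 = 58
p=4,i=4: c = 58+8 = 66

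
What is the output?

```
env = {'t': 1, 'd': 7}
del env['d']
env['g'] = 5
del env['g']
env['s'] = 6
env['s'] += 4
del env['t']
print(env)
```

{'s': 10}

del 'd' → {'t': 1}
env['g'] = 5 → {'t': 1, 'g': 5}
del 'g' → {'t': 1}
env['s'] = 6 → {'t': 1, 's': 6}
env['s'] = 6+4 = 10 → {'t': 1, 's': 10}
del 't' → {'s': 10}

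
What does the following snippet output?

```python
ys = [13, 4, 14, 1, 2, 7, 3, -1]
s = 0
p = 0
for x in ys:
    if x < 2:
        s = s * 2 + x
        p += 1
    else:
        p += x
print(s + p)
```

46

x=13: not <2; p=13
x=4: not <2; p=17
x=14: not <2; p=31
x=1: <2, s = 0*2+1 = 1; p=32
x=2: not <2; p=34
x=7: not <2; p=41
x=3: not <2; p=44
x=-1: <2, s = 1*2+(-1) = 1; p=45
s+p = 1+45 = 46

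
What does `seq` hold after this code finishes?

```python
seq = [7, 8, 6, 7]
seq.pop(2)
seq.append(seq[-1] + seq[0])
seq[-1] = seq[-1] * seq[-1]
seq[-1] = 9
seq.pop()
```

pop(2) removes 6 → [7, 8, 7]
append seq[-1]+seq[0] = 7+7 = 14 → [7, 8, 7, 14]
seq[-1] = seq[-1]*seq[-1] = 14*14 = 196 → [7, 8, 7, 196]
seq[-1] = 9 → [7, 8, 7, 9]
pop() removes 9 → [7, 8, 7]

[7, 8, 7]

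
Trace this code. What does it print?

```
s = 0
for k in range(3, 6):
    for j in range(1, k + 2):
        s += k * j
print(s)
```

k=3,j=1: s = 0+3 = 3
k=3,j=2: s = 3+6 = 9
k=3,j=3: s = 9+9 = 18
k=3,j=4: s = 18+12 = 30
k=4,j=1: s = 30+4 = 34
k=4,j=2: s = 34+8 = 42
k=4,j=3: s = 42+12 = 54
k=4,j=4: s = 54+16 = 70
k=4,j=5: s = 70+20 = 90
k=5,j=1: s = 90+5 = 95
k=5,j=2: s = 95+10 = 105
k=5,j=3: s = 105+15 = 120
k=5,j=4: s = 120+20 = 140
k=5,j=5: s = 140+25 = 165
k=5,j=6: s = 165+30 = 195

195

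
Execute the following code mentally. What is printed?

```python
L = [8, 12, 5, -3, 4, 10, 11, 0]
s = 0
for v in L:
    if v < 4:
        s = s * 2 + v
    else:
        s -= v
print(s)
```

v=8: not <4, s = 0-8 = -8
v=12: not <4, s = (-8)-12 = -20
v=5: not <4, s = (-20)-5 = -25
v=-3: <4, s = (-25)*2+(-3) = -53
v=4: not <4, s = (-53)-4 = -57
v=10: not <4, s = (-57)-10 = -67
v=11: not <4, s = (-67)-11 = -78
v=0: <4, s = (-78)*2+0 = -156

-156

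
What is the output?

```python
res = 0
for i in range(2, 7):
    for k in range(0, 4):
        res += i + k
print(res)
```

i=2,k=0: res = 0+2 = 2
i=2,k=1: res = 2+3 = 5
i=2,k=2: res = 5+4 = 9
i=2,k=3: res = 9+5 = 14
i=3,k=0: res = 14+3 = 17
i=3,k=1: res = 17+4 = 21
i=3,k=2: res = 21+5 = 26
i=3,k=3: res = 26+6 = 32
i=4,k=0: res = 32+4 = 36
i=4,k=1: res = 36+5 = 41
i=4,k=2: res = 41+6 = 47
i=4,k=3: res = 47+7 = 54
i=5,k=0: res = 54+5 = 59
i=5,k=1: res = 59+6 = 65
i=5,k=2: res = 65+7 = 72
i=5,k=3: res = 72+8 = 80
i=6,k=0: res = 80+6 = 86
i=6,k=1: res = 86+7 = 93
i=6,k=2: res = 93+8 = 101
i=6,k=3: res = 101+9 = 110

110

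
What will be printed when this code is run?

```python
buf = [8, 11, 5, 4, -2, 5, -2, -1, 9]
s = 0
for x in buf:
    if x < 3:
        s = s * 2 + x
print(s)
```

x=8: not <3
x=11: not <3
x=5: not <3
x=4: not <3
x=-2: <3, s = 0*2+(-2) = -2
x=5: not <3
x=-2: <3, s = (-2)*2+(-2) = -6
x=-1: <3, s = (-6)*2+(-1) = -13
x=9: not <3

-13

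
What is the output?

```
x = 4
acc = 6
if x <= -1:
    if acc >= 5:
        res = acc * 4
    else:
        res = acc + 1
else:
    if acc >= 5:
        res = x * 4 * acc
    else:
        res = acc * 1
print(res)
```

96

x=4, acc=6
x <= -1 is False; acc >= 5 is True
→ res = x * 4 * acc = 96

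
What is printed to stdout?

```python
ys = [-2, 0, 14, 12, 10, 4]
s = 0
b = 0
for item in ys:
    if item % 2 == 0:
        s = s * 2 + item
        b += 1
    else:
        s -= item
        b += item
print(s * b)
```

720

item=-2: even, s = 0*2+(-2) = -2; b=1
item=0: even, s = (-2)*2+0 = -4; b=2
item=14: even, s = (-4)*2+14 = 6; b=3
item=12: even, s = 6*2+12 = 24; b=4
item=10: even, s = 24*2+10 = 58; b=5
item=4: even, s = 58*2+4 = 120; b=6
s*b = 120*6 = 720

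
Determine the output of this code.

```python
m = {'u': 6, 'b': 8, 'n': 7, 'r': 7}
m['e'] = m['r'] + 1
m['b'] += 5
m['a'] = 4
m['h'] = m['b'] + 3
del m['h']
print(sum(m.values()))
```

m['e'] = m['r']+1 = 8 → {'u': 6, 'b': 8, 'n': 7, 'r': 7, 'e': 8}
m['b'] = 8+5 = 13 → {'u': 6, 'b': 13, 'n': 7, 'r': 7, 'e': 8}
m['a'] = 4 → {'u': 6, 'b': 13, 'n': 7, 'r': 7, 'e': 8, 'a': 4}
m['h'] = m['b']+3 = 16 → {'u': 6, 'b': 13, 'n': 7, 'r': 7, 'e': 8, 'a': 4, 'h': 16}
del 'h' → {'u': 6, 'b': 13, 'n': 7, 'r': 7, 'e': 8, 'a': 4}
sum of values = 45

45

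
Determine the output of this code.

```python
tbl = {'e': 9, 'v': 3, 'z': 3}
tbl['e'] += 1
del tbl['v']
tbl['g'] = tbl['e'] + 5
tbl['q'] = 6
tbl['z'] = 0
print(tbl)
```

tbl['e'] = 9+1 = 10 → {'e': 10, 'v': 3, 'z': 3}
del 'v' → {'e': 10, 'z': 3}
tbl['g'] = tbl['e']+5 = 15 → {'e': 10, 'z': 3, 'g': 15}
tbl['q'] = 6 → {'e': 10, 'z': 3, 'g': 15, 'q': 6}
tbl['z'] = 0 → {'e': 10, 'z': 0, 'g': 15, 'q': 6}

{'e': 10, 'z': 0, 'g': 15, 'q': 6}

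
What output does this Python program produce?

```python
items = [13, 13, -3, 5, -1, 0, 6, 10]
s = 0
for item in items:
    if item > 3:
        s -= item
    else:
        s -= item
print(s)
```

item=13: >3, s = 0-13 = -13
item=13: >3, s = (-13)-13 = -26
item=-3: not >3, s = (-26)-(-3) = -23
item=5: >3, s = (-23)-5 = -28
item=-1: not >3, s = (-28)-(-1) = -27
item=0: not >3, s = (-27)-0 = -27
item=6: >3, s = (-27)-6 = -33
item=10: >3, s = (-33)-10 = -43

-43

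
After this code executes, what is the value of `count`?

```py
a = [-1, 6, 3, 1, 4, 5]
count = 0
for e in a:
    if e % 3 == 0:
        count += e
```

9

e=-1: not %3==0
e=6: %3==0, count = 0+6 = 6
e=3: %3==0, count = 6+3 = 9
e=1: not %3==0
e=4: not %3==0
e=5: not %3==0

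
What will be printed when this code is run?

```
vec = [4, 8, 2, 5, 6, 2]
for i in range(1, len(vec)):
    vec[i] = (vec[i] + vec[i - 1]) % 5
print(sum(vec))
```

16

i=1: vec[1] = (8+4)%5 = 2 → [4, 2, 2, 5, 6, 2]
i=2: vec[2] = (2+2)%5 = 4 → [4, 2, 4, 5, 6, 2]
i=3: vec[3] = (5+4)%5 = 4 → [4, 2, 4, 4, 6, 2]
i=4: vec[4] = (6+4)%5 = 0 → [4, 2, 4, 4, 0, 2]
i=5: vec[5] = (2+0)%5 = 2 → [4, 2, 4, 4, 0, 2]
sum = 16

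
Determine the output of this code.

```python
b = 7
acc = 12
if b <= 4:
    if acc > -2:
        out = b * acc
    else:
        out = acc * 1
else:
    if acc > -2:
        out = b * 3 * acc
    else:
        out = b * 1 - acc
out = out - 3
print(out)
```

b=7, acc=12
b <= 4 is False; acc > -2 is True
→ out = b * 3 * acc = 252
out = 252-3 = 249

249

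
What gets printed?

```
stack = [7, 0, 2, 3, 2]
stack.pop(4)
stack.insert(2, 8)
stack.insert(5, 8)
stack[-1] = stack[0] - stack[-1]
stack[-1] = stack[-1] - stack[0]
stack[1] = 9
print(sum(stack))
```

21

pop(4) removes 2 → [7, 0, 2, 3]
insert 8 at 2 → [7, 0, 8, 2, 3]
insert 8 at 5 → [7, 0, 8, 2, 3, 8]
stack[-1] = stack[0]-stack[-1] = 7-8 = -1 → [7, 0, 8, 2, 3, -1]
stack[-1] = stack[-1]-stack[0] = (-1)-7 = -8 → [7, 0, 8, 2, 3, -8]
stack[1] = 9 → [7, 9, 8, 2, 3, -8]
sum = 21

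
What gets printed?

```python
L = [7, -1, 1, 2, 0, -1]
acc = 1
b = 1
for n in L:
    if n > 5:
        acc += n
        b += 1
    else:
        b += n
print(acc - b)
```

5

n=7: >5, acc = 1+7 = 8; b=2
n=-1: not >5; b=1
n=1: not >5; b=2
n=2: not >5; b=4
n=0: not >5; b=4
n=-1: not >5; b=3
acc-b = 8-3 = 5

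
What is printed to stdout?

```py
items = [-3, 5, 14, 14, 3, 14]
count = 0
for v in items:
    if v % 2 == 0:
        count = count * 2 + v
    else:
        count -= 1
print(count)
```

v=-3: not even, count = 0-1 = -1
v=5: not even, count = (-1)-1 = -2
v=14: even, count = (-2)*2+14 = 10
v=14: even, count = 10*2+14 = 34
v=3: not even, count = 34-1 = 33
v=14: even, count = 33*2+14 = 80

80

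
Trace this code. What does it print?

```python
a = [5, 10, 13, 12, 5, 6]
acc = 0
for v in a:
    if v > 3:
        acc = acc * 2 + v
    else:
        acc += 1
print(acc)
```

v=5: >3, acc = 0*2+5 = 5
v=10: >3, acc = 5*2+10 = 20
v=13: >3, acc = 20*2+13 = 53
v=12: >3, acc = 53*2+12 = 118
v=5: >3, acc = 118*2+5 = 241
v=6: >3, acc = 241*2+6 = 488

488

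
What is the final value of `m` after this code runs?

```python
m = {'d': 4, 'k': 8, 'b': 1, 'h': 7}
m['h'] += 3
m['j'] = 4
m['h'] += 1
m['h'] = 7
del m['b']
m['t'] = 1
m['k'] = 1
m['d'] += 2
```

{'d': 6, 'k': 1, 'h': 7, 'j': 4, 't': 1}

m['h'] = 7+3 = 10 → {'d': 4, 'k': 8, 'b': 1, 'h': 10}
m['j'] = 4 → {'d': 4, 'k': 8, 'b': 1, 'h': 10, 'j': 4}
m['h'] = 10+1 = 11 → {'d': 4, 'k': 8, 'b': 1, 'h': 11, 'j': 4}
m['h'] = 7 → {'d': 4, 'k': 8, 'b': 1, 'h': 7, 'j': 4}
del 'b' → {'d': 4, 'k': 8, 'h': 7, 'j': 4}
m['t'] = 1 → {'d': 4, 'k': 8, 'h': 7, 'j': 4, 't': 1}
m['k'] = 1 → {'d': 4, 'k': 1, 'h': 7, 'j': 4, 't': 1}
m['d'] = 4+2 = 6 → {'d': 6, 'k': 1, 'h': 7, 'j': 4, 't': 1}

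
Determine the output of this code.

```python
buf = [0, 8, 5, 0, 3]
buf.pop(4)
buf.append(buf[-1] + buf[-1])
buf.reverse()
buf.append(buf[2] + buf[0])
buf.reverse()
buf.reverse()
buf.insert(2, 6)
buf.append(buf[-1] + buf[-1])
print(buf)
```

[0, 0, 6, 5, 8, 0, 5, 10]

pop(4) removes 3 → [0, 8, 5, 0]
append buf[-1]+buf[-1] = 0+0 = 0 → [0, 8, 5, 0, 0]
reverse → [0, 0, 5, 8, 0]
append buf[2]+buf[0] = 5+0 = 5 → [0, 0, 5, 8, 0, 5]
reverse → [5, 0, 8, 5, 0, 0]
reverse → [0, 0, 5, 8, 0, 5]
insert 6 at 2 → [0, 0, 6, 5, 8, 0, 5]
append buf[-1]+buf[-1] = 5+5 = 10 → [0, 0, 6, 5, 8, 0, 5, 10]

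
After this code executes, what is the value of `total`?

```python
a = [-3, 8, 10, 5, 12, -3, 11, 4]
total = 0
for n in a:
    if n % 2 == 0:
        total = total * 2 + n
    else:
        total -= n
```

n=-3: not even, total = 0-(-3) = 3
n=8: even, total = 3*2+8 = 14
n=10: even, total = 14*2+10 = 38
n=5: not even, total = 38-5 = 33
n=12: even, total = 33*2+12 = 78
n=-3: not even, total = 78-(-3) = 81
n=11: not even, total = 81-11 = 70
n=4: even, total = 70*2+4 = 144

144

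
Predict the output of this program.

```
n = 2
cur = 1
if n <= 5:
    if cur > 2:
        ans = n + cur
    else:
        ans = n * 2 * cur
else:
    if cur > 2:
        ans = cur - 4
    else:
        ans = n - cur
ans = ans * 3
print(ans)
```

12

n=2, cur=1
n <= 5 is True; cur > 2 is False
→ ans = n * 2 * cur = 4
ans = 4*3 = 12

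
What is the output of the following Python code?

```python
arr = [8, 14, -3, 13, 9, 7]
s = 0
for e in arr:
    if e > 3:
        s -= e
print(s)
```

e=8: >3, s = 0-8 = -8
e=14: >3, s = (-8)-14 = -22
e=-3: not >3
e=13: >3, s = (-22)-13 = -35
e=9: >3, s = (-35)-9 = -44
e=7: >3, s = (-44)-7 = -51

-51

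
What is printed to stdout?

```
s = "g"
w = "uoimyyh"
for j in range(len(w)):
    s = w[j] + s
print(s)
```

hyymioug

j=0: prepend 'u' → 'ug'
j=1: prepend 'o' → 'oug'
j=2: prepend 'i' → 'ioug'
j=3: prepend 'm' → 'mioug'
j=4: prepend 'y' → 'ymioug'
j=5: prepend 'y' → 'yymioug'
j=6: prepend 'h' → 'hyymioug'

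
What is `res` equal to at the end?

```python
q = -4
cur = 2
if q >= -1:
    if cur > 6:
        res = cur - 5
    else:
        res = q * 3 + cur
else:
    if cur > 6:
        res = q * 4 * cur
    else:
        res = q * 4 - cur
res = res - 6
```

-24

q=-4, cur=2
q >= -1 is False; cur > 6 is False
→ res = q * 4 - cur = -18
res = (-18)-6 = -24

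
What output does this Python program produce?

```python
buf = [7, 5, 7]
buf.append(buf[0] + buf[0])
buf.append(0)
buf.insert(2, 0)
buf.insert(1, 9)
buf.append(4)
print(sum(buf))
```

append buf[0]+buf[0] = 7+7 = 14 → [7, 5, 7, 14]
append 0 → [7, 5, 7, 14, 0]
insert 0 at 2 → [7, 5, 0, 7, 14, 0]
insert 9 at 1 → [7, 9, 5, 0, 7, 14, 0]
append 4 → [7, 9, 5, 0, 7, 14, 0, 4]
sum = 46

46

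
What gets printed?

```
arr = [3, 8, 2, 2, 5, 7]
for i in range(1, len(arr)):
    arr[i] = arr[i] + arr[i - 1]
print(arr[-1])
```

i=1: arr[1] = 8+3 = 11 → [3, 11, 2, 2, 5, 7]
i=2: arr[2] = 2+11 = 13 → [3, 11, 13, 2, 5, 7]
i=3: arr[3] = 2+13 = 15 → [3, 11, 13, 15, 5, 7]
i=4: arr[4] = 5+15 = 20 → [3, 11, 13, 15, 20, 7]
i=5: arr[5] = 7+20 = 27 → [3, 11, 13, 15, 20, 27]

27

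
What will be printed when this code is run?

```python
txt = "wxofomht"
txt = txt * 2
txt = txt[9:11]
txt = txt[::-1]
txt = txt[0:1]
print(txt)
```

o

repeat ×2 → 'wxofomhtwxofomht'
slice [9:11] → 'xo'
reverse → 'ox'
slice [0:1] → 'o'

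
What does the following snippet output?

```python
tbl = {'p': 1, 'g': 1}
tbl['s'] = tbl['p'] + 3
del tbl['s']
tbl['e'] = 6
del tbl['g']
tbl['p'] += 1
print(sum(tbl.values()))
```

tbl['s'] = tbl['p']+3 = 4 → {'p': 1, 'g': 1, 's': 4}
del 's' → {'p': 1, 'g': 1}
tbl['e'] = 6 → {'p': 1, 'g': 1, 'e': 6}
del 'g' → {'p': 1, 'e': 6}
tbl['p'] = 1+1 = 2 → {'p': 2, 'e': 6}
sum of values = 8

8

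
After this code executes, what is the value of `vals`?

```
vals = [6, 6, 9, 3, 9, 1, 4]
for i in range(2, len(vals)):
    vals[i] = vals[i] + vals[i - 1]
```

[6, 6, 15, 18, 27, 28, 32]

i=2: vals[2] = 9+6 = 15 → [6, 6, 15, 3, 9, 1, 4]
i=3: vals[3] = 3+15 = 18 → [6, 6, 15, 18, 9, 1, 4]
i=4: vals[4] = 9+18 = 27 → [6, 6, 15, 18, 27, 1, 4]
i=5: vals[5] = 1+27 = 28 → [6, 6, 15, 18, 27, 28, 4]
i=6: vals[6] = 4+28 = 32 → [6, 6, 15, 18, 27, 28, 32]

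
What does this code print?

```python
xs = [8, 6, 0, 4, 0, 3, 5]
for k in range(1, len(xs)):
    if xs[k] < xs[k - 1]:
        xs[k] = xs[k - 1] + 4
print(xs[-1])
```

32

k=1: 6<8, xs[1] = 8+4 = 12 → [8, 12, 0, 4, 0, 3, 5]
k=2: 0<12, xs[2] = 12+4 = 16 → [8, 12, 16, 4, 0, 3, 5]
k=3: 4<16, xs[3] = 16+4 = 20 → [8, 12, 16, 20, 0, 3, 5]
k=4: 0<20, xs[4] = 20+4 = 24 → [8, 12, 16, 20, 24, 3, 5]
k=5: 3<24, xs[5] = 24+4 = 28 → [8, 12, 16, 20, 24, 28, 5]
k=6: 5<28, xs[6] = 28+4 = 32 → [8, 12, 16, 20, 24, 28, 32]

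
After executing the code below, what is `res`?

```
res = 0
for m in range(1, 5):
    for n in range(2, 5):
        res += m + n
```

66

m=1,n=2: res = 0+3 = 3
m=1,n=3: res = 3+4 = 7
m=1,n=4: res = 7+5 = 12
m=2,n=2: res = 12+4 = 16
m=2,n=3: res = 16+5 = 21
m=2,n=4: res = 21+6 = 27
m=3,n=2: res = 27+5 = 32
m=3,n=3: res = 32+6 = 38
m=3,n=4: res = 38+7 = 45
m=4,n=2: res = 45+6 = 51
m=4,n=3: res = 51+7 = 58
m=4,n=4: res = 58+8 = 66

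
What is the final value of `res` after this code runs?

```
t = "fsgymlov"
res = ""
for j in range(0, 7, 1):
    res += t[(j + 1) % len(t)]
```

'sgymlov'

j=0: add t[1]='s' → 's'
j=1: add t[2]='g' → 'sg'
j=2: add t[3]='y' → 'sgy'
j=3: add t[4]='m' → 'sgym'
j=4: add t[5]='l' → 'sgyml'
j=5: add t[6]='o' → 'sgymlo'
j=6: add t[7]='v' → 'sgymlov'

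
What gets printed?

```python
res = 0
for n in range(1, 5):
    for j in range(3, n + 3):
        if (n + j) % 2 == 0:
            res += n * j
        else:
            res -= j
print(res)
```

60

n=1,j=3: even sum, res = 0+3 = 3
n=2,j=3: odd sum, res = 3-3 = 0
n=2,j=4: even sum, res = 0+8 = 8
n=3,j=3: even sum, res = 8+9 = 17
n=3,j=4: odd sum, res = 17-4 = 13
n=3,j=5: even sum, res = 13+15 = 28
n=4,j=3: odd sum, res = 28-3 = 25
n=4,j=4: even sum, res = 25+16 = 41
n=4,j=5: odd sum, res = 41-5 = 36
n=4,j=6: even sum, res = 36+24 = 60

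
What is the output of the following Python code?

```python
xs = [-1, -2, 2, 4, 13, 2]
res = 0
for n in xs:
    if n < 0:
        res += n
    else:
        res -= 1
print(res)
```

n=-1: <0, res = 0+(-1) = -1
n=-2: <0, res = (-1)+(-2) = -3
n=2: not <0, res = (-3)-1 = -4
n=4: not <0, res = (-4)-1 = -5
n=13: not <0, res = (-5)-1 = -6
n=2: not <0, res = (-6)-1 = -7

-7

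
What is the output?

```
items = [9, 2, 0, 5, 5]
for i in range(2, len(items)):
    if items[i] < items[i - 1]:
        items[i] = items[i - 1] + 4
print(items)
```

i=2: 0<2, items[2] = 2+4 = 6 → [9, 2, 6, 5, 5]
i=3: 5<6, items[3] = 6+4 = 10 → [9, 2, 6, 10, 5]
i=4: 5<10, items[4] = 10+4 = 14 → [9, 2, 6, 10, 14]

[9, 2, 6, 10, 14]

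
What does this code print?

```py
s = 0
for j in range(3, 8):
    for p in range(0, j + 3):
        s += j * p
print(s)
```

j=3,p=0: s = 0+0 = 0
j=3,p=1: s = 0+3 = 3
j=3,p=2: s = 3+6 = 9
j=3,p=3: s = 9+9 = 18
j=3,p=4: s = 18+12 = 30
j=3,p=5: s = 30+15 = 45
j=4,p=0: s = 45+0 = 45
j=4,p=1: s = 45+4 = 49
j=4,p=2: s = 49+8 = 57
j=4,p=3: s = 57+12 = 69
j=4,p=4: s = 69+16 = 85
j=4,p=5: s = 85+20 = 105
j=4,p=6: s = 105+24 = 129
j=5,p=0: s = 129+0 = 129
j=5,p=1: s = 129+5 = 134
j=5,p=2: s = 134+10 = 144
j=5,p=3: s = 144+15 = 159
j=5,p=4: s = 159+20 = 179
j=5,p=5: s = 179+25 = 204
j=5,p=6: s = 204+30 = 234
j=5,p=7: s = 234+35 = 269
j=6,p=0: s = 269+0 = 269
j=6,p=1: s = 269+6 = 275
j=6,p=2: s = 275+12 = 287
j=6,p=3: s = 287+18 = 305
j=6,p=4: s = 305+24 = 329
j=6,p=5: s = 329+30 = 359
j=6,p=6: s = 359+36 = 395
j=6,p=7: s = 395+42 = 437
j=6,p=8: s = 437+48 = 485
j=7,p=0: s = 485+0 = 485
j=7,p=1: s = 485+7 = 492
j=7,p=2: s = 492+14 = 506
j=7,p=3: s = 506+21 = 527
j=7,p=4: s = 527+28 = 555
j=7,p=5: s = 555+35 = 590
j=7,p=6: s = 590+42 = 632
j=7,p=7: s = 632+49 = 681
j=7,p=8: s = 681+56 = 737
j=7,p=9: s = 737+63 = 800

800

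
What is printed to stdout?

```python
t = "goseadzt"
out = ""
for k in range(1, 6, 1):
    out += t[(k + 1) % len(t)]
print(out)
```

seadz

k=1: add t[2]='s' → 's'
k=2: add t[3]='e' → 'se'
k=3: add t[4]='a' → 'sea'
k=4: add t[5]='d' → 'sead'
k=5: add t[6]='z' → 'seadz'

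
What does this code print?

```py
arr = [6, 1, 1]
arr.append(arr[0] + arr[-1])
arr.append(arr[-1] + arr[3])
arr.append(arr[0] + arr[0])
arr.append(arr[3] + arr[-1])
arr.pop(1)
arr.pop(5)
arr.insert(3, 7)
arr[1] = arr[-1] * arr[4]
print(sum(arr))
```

append arr[0]+arr[-1] = 6+1 = 7 → [6, 1, 1, 7]
append arr[-1]+arr[3] = 7+7 = 14 → [6, 1, 1, 7, 14]
append arr[0]+arr[0] = 6+6 = 12 → [6, 1, 1, 7, 14, 12]
append arr[3]+arr[-1] = 7+12 = 19 → [6, 1, 1, 7, 14, 12, 19]
pop(1) removes 1 → [6, 1, 7, 14, 12, 19]
pop(5) removes 19 → [6, 1, 7, 14, 12]
insert 7 at 3 → [6, 1, 7, 7, 14, 12]
arr[1] = arr[-1]*arr[4] = 12*14 = 168 → [6, 168, 7, 7, 14, 12]
sum = 214

214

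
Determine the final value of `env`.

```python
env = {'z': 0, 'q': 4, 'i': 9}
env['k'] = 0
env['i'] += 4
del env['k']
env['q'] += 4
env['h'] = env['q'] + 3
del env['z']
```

{'q': 8, 'i': 13, 'h': 11}

env['k'] = 0 → {'z': 0, 'q': 4, 'i': 9, 'k': 0}
env['i'] = 9+4 = 13 → {'z': 0, 'q': 4, 'i': 13, 'k': 0}
del 'k' → {'z': 0, 'q': 4, 'i': 13}
env['q'] = 4+4 = 8 → {'z': 0, 'q': 8, 'i': 13}
env['h'] = env['q']+3 = 11 → {'z': 0, 'q': 8, 'i': 13, 'h': 11}
del 'z' → {'q': 8, 'i': 13, 'h': 11}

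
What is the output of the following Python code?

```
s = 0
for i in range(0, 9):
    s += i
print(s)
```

36

i=0: s = 0+0 = 0
i=1: s = 0+1 = 1
i=2: s = 1+2 = 3
i=3: s = 3+3 = 6
i=4: s = 6+4 = 10
i=5: s = 10+5 = 15
i=6: s = 15+6 = 21
i=7: s = 21+7 = 28
i=8: s = 28+8 = 36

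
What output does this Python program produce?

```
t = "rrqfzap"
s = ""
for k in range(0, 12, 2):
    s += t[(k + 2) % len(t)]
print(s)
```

qzprfa

k=0: add t[2]='q' → 'q'
k=2: add t[4]='z' → 'qz'
k=4: add t[6]='p' → 'qzp'
k=6: add t[1]='r' → 'qzpr'
k=8: add t[3]='f' → 'qzprf'
k=10: add t[5]='a' → 'qzprfa'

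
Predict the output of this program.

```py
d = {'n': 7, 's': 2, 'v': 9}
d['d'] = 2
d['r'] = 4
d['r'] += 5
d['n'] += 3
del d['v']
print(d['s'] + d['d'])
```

4

d['d'] = 2 → {'n': 7, 's': 2, 'v': 9, 'd': 2}
d['r'] = 4 → {'n': 7, 's': 2, 'v': 9, 'd': 2, 'r': 4}
d['r'] = 4+5 = 9 → {'n': 7, 's': 2, 'v': 9, 'd': 2, 'r': 9}
d['n'] = 7+3 = 10 → {'n': 10, 's': 2, 'v': 9, 'd': 2, 'r': 9}
del 'v' → {'n': 10, 's': 2, 'd': 2, 'r': 9}
d['s']+d['d'] = 2+2 = 4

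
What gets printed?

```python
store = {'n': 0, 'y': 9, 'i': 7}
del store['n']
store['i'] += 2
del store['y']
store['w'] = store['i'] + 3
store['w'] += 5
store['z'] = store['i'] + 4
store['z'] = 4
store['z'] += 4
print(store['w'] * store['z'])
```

136

del 'n' → {'y': 9, 'i': 7}
store['i'] = 7+2 = 9 → {'y': 9, 'i': 9}
del 'y' → {'i': 9}
store['w'] = store['i']+3 = 12 → {'i': 9, 'w': 12}
store['w'] = 12+5 = 17 → {'i': 9, 'w': 17}
store['z'] = store['i']+4 = 13 → {'i': 9, 'w': 17, 'z': 13}
store['z'] = 4 → {'i': 9, 'w': 17, 'z': 4}
store['z'] = 4+4 = 8 → {'i': 9, 'w': 17, 'z': 8}
store['w']*store['z'] = 17*8 = 136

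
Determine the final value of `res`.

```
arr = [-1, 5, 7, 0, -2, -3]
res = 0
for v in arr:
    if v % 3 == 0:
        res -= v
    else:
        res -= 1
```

v=-1: not %3==0, res = 0-1 = -1
v=5: not %3==0, res = (-1)-1 = -2
v=7: not %3==0, res = (-2)-1 = -3
v=0: %3==0, res = (-3)-0 = -3
v=-2: not %3==0, res = (-3)-1 = -4
v=-3: %3==0, res = (-4)-(-3) = -1

-1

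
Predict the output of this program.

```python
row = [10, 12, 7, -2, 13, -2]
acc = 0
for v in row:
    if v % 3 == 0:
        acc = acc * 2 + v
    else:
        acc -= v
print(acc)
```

v=10: not %3==0, acc = 0-10 = -10
v=12: %3==0, acc = (-10)*2+12 = -8
v=7: not %3==0, acc = (-8)-7 = -15
v=-2: not %3==0, acc = (-15)-(-2) = -13
v=13: not %3==0, acc = (-13)-13 = -26
v=-2: not %3==0, acc = (-26)-(-2) = -24

-24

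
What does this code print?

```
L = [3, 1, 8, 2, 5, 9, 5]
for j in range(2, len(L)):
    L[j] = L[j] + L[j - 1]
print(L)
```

j=2: L[2] = 8+1 = 9 → [3, 1, 9, 2, 5, 9, 5]
j=3: L[3] = 2+9 = 11 → [3, 1, 9, 11, 5, 9, 5]
j=4: L[4] = 5+11 = 16 → [3, 1, 9, 11, 16, 9, 5]
j=5: L[5] = 9+16 = 25 → [3, 1, 9, 11, 16, 25, 5]
j=6: L[6] = 5+25 = 30 → [3, 1, 9, 11, 16, 25, 30]

[3, 1, 9, 11, 16, 25, 30]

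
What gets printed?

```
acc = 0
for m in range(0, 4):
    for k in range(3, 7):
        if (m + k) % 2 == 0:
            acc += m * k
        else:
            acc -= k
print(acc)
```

m=0,k=3: odd sum, acc = 0-3 = -3
m=0,k=4: even sum, acc = (-3)+0 = -3
m=0,k=5: odd sum, acc = (-3)-5 = -8
m=0,k=6: even sum, acc = (-8)+0 = -8
m=1,k=3: even sum, acc = (-8)+3 = -5
m=1,k=4: odd sum, acc = (-5)-4 = -9
m=1,k=5: even sum, acc = (-9)+5 = -4
m=1,k=6: odd sum, acc = (-4)-6 = -10
m=2,k=3: odd sum, acc = (-10)-3 = -13
m=2,k=4: even sum, acc = (-13)+8 = -5
m=2,k=5: odd sum, acc = (-5)-5 = -10
m=2,k=6: even sum, acc = (-10)+12 = 2
m=3,k=3: even sum, acc = 2+9 = 11
m=3,k=4: odd sum, acc = 11-4 = 7
m=3,k=5: even sum, acc = 7+15 = 22
m=3,k=6: odd sum, acc = 22-6 = 16

16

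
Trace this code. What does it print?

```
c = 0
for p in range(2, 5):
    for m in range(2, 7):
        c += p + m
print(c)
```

p=2,m=2: c = 0+4 = 4
p=2,m=3: c = 4+5 = 9
p=2,m=4: c = 9+6 = 15
p=2,m=5: c = 15+7 = 22
p=2,m=6: c = 22+8 = 30
p=3,m=2: c = 30+5 = 35
p=3,m=3: c = 35+6 = 41
p=3,m=4: c = 41+7 = 48
p=3,m=5: c = 48+8 = 56
p=3,m=6: c = 56+9 = 65
p=4,m=2: c = 65+6 = 71
p=4,m=3: c = 71+7 = 78
p=4,m=4: c = 78+8 = 86
p=4,m=5: c = 86+9 = 95
p=4,m=6: c = 95+10 = 105

105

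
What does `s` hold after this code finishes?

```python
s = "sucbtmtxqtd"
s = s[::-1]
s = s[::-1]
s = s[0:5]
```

reverse → 'dtqxtmtbcus'
reverse → 'sucbtmtxqtd'
slice [0:5] → 'sucbt'

'sucbt'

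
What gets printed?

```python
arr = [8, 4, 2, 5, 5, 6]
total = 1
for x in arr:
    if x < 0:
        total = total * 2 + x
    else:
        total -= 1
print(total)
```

x=8: not <0, total = 1-1 = 0
x=4: not <0, total = 0-1 = -1
x=2: not <0, total = (-1)-1 = -2
x=5: not <0, total = (-2)-1 = -3
x=5: not <0, total = (-3)-1 = -4
x=6: not <0, total = (-4)-1 = -5

-5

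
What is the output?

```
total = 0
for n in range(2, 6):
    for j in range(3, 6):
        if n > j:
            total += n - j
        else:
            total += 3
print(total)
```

31

n=2,j=3: not 2>3, total = 0+3 = 3
n=2,j=4: not 2>4, total = 3+3 = 6
n=2,j=5: not 2>5, total = 6+3 = 9
n=3,j=3: not 3>3, total = 9+3 = 12
n=3,j=4: not 3>4, total = 12+3 = 15
n=3,j=5: not 3>5, total = 15+3 = 18
n=4,j=3: 4>3, total = 18+1 = 19
n=4,j=4: not 4>4, total = 19+3 = 22
n=4,j=5: not 4>5, total = 22+3 = 25
n=5,j=3: 5>3, total = 25+2 = 27
n=5,j=4: 5>4, total = 27+1 = 28
n=5,j=5: not 5>5, total = 28+3 = 31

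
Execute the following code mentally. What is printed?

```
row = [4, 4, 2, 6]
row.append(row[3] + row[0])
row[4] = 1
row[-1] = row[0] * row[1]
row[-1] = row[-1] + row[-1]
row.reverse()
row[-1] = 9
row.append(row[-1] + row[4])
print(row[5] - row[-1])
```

append row[3]+row[0] = 6+4 = 10 → [4, 4, 2, 6, 10]
row[4] = 1 → [4, 4, 2, 6, 1]
row[-1] = row[0]*row[1] = 4*4 = 16 → [4, 4, 2, 6, 16]
row[-1] = row[-1]+row[-1] = 16+16 = 32 → [4, 4, 2, 6, 32]
reverse → [32, 6, 2, 4, 4]
row[-1] = 9 → [32, 6, 2, 4, 9]
append row[-1]+row[4] = 9+9 = 18 → [32, 6, 2, 4, 9, 18]
row[5]-row[-1] = 18-18 = 0

0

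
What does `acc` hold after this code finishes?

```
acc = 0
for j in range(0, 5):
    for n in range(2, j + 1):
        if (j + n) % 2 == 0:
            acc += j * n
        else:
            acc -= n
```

j=2,n=2: even sum, acc = 0+4 = 4
j=3,n=2: odd sum, acc = 4-2 = 2
j=3,n=3: even sum, acc = 2+9 = 11
j=4,n=2: even sum, acc = 11+8 = 19
j=4,n=3: odd sum, acc = 19-3 = 16
j=4,n=4: even sum, acc = 16+16 = 32

32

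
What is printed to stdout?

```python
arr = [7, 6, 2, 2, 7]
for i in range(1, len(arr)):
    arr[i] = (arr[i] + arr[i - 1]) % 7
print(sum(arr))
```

i=1: arr[1] = (6+7)%7 = 6 → [7, 6, 2, 2, 7]
i=2: arr[2] = (2+6)%7 = 1 → [7, 6, 1, 2, 7]
i=3: arr[3] = (2+1)%7 = 3 → [7, 6, 1, 3, 7]
i=4: arr[4] = (7+3)%7 = 3 → [7, 6, 1, 3, 3]
sum = 20

20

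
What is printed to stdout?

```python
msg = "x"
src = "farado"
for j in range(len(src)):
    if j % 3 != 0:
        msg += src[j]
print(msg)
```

xardo

j=0: skip
j=1: add 'a' → 'xa'
j=2: add 'r' → 'xar'
j=3: skip
j=4: add 'd' → 'xard'
j=5: add 'o' → 'xardo'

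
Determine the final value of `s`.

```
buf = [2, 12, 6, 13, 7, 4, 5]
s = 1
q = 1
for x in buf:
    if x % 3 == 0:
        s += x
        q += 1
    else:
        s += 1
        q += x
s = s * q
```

816

x=2: not %3==0, s = 1+1 = 2; q=3
x=12: %3==0, s = 2+12 = 14; q=4
x=6: %3==0, s = 14+6 = 20; q=5
x=13: not %3==0, s = 20+1 = 21; q=18
x=7: not %3==0, s = 21+1 = 22; q=25
x=4: not %3==0, s = 22+1 = 23; q=29
x=5: not %3==0, s = 23+1 = 24; q=34
s*q = 24*34 = 816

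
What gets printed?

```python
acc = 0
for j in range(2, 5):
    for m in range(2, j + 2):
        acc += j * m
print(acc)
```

j=2,m=2: acc = 0+4 = 4
j=2,m=3: acc = 4+6 = 10
j=3,m=2: acc = 10+6 = 16
j=3,m=3: acc = 16+9 = 25
j=3,m=4: acc = 25+12 = 37
j=4,m=2: acc = 37+8 = 45
j=4,m=3: acc = 45+12 = 57
j=4,m=4: acc = 57+16 = 73
j=4,m=5: acc = 73+20 = 93

93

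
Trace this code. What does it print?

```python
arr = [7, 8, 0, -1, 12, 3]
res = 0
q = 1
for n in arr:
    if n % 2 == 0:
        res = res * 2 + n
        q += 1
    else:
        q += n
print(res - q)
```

31

n=7: not even; q=8
n=8: even, res = 0*2+8 = 8; q=9
n=0: even, res = 8*2+0 = 16; q=10
n=-1: not even; q=9
n=12: even, res = 16*2+12 = 44; q=10
n=3: not even; q=13
res-q = 44-13 = 31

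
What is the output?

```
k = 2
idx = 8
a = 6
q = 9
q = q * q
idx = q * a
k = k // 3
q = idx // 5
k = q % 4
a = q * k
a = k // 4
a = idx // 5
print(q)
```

q = 9*9 = 81
idx = 81*6 = 486
k = 2//3 = 0
q = 486//5 = 97
k = 97%4 = 1
a = 97*1 = 97
a = 1//4 = 0
a = 486//5 = 97

97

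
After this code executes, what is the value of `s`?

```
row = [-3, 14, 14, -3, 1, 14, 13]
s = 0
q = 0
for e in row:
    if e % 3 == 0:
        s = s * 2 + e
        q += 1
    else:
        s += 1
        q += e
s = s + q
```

56

e=-3: %3==0, s = 0*2+(-3) = -3; q=1
e=14: not %3==0, s = (-3)+1 = -2; q=15
e=14: not %3==0, s = (-2)+1 = -1; q=29
e=-3: %3==0, s = (-1)*2+(-3) = -5; q=30
e=1: not %3==0, s = (-5)+1 = -4; q=31
e=14: not %3==0, s = (-4)+1 = -3; q=45
e=13: not %3==0, s = (-3)+1 = -2; q=58
s+q = (-2)+58 = 56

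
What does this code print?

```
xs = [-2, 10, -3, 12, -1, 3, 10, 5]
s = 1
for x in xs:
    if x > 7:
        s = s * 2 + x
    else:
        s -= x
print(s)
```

101

x=-2: not >7, s = 1-(-2) = 3
x=10: >7, s = 3*2+10 = 16
x=-3: not >7, s = 16-(-3) = 19
x=12: >7, s = 19*2+12 = 50
x=-1: not >7, s = 50-(-1) = 51
x=3: not >7, s = 51-3 = 48
x=10: >7, s = 48*2+10 = 106
x=5: not >7, s = 106-5 = 101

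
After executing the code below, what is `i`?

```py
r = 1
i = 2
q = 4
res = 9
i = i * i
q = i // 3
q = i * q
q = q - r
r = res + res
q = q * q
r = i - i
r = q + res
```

i = 2*2 = 4
q = 4//3 = 1
q = 4*1 = 4
q = 4-1 = 3
r = 9+9 = 18
q = 3*3 = 9
r = 4-4 = 0
r = 9+9 = 18

4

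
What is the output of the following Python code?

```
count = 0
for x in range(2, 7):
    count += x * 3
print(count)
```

x=2: count = 0+2*3 = 6
x=3: count = 6+3*3 = 15
x=4: count = 15+4*3 = 27
x=5: count = 27+5*3 = 42
x=6: count = 42+6*3 = 60

60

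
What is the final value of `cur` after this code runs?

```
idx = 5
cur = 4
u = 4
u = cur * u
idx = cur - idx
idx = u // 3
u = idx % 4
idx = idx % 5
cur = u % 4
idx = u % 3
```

u = 4*4 = 16
idx = 4-5 = -1
idx = 16//3 = 5
u = 5%4 = 1
idx = 5%5 = 0
cur = 1%4 = 1
idx = 1%3 = 1

1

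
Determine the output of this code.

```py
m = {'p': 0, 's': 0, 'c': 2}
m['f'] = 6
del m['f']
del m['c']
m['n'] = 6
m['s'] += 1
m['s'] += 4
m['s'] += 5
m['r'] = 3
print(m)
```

{'p': 0, 's': 10, 'n': 6, 'r': 3}

m['f'] = 6 → {'p': 0, 's': 0, 'c': 2, 'f': 6}
del 'f' → {'p': 0, 's': 0, 'c': 2}
del 'c' → {'p': 0, 's': 0}
m['n'] = 6 → {'p': 0, 's': 0, 'n': 6}
m['s'] = 0+1 = 1 → {'p': 0, 's': 1, 'n': 6}
m['s'] = 1+4 = 5 → {'p': 0, 's': 5, 'n': 6}
m['s'] = 5+5 = 10 → {'p': 0, 's': 10, 'n': 6}
m['r'] = 3 → {'p': 0, 's': 10, 'n': 6, 'r': 3}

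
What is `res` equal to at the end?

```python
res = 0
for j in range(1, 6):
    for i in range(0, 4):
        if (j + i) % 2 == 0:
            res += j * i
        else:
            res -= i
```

34

j=1,i=0: odd sum, res = 0-0 = 0
j=1,i=1: even sum, res = 0+1 = 1
j=1,i=2: odd sum, res = 1-2 = -1
j=1,i=3: even sum, res = (-1)+3 = 2
j=2,i=0: even sum, res = 2+0 = 2
j=2,i=1: odd sum, res = 2-1 = 1
j=2,i=2: even sum, res = 1+4 = 5
j=2,i=3: odd sum, res = 5-3 = 2
j=3,i=0: odd sum, res = 2-0 = 2
j=3,i=1: even sum, res = 2+3 = 5
j=3,i=2: odd sum, res = 5-2 = 3
j=3,i=3: even sum, res = 3+9 = 12
j=4,i=0: even sum, res = 12+0 = 12
j=4,i=1: odd sum, res = 12-1 = 11
j=4,i=2: even sum, res = 11+8 = 19
j=4,i=3: odd sum, res = 19-3 = 16
j=5,i=0: odd sum, res = 16-0 = 16
j=5,i=1: even sum, res = 16+5 = 21
j=5,i=2: odd sum, res = 21-2 = 19
j=5,i=3: even sum, res = 19+15 = 34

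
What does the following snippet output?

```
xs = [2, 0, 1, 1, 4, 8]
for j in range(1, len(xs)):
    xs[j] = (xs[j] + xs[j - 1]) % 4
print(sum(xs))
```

j=1: xs[1] = (0+2)%4 = 2 → [2, 2, 1, 1, 4, 8]
j=2: xs[2] = (1+2)%4 = 3 → [2, 2, 3, 1, 4, 8]
j=3: xs[3] = (1+3)%4 = 0 → [2, 2, 3, 0, 4, 8]
j=4: xs[4] = (4+0)%4 = 0 → [2, 2, 3, 0, 0, 8]
j=5: xs[5] = (8+0)%4 = 0 → [2, 2, 3, 0, 0, 0]
sum = 7

7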